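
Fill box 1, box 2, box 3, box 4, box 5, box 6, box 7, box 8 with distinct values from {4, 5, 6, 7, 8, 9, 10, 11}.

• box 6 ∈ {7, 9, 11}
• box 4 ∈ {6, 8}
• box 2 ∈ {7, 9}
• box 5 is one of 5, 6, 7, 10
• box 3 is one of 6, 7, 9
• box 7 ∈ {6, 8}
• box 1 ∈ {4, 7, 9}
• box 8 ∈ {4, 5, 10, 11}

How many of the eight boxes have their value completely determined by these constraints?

2

box 4 and box 7 between them cover only {6, 8} — a naked pair. Remove those values from box 3, box 5.
box 2 and box 3 share exactly the 2 values {7, 9}; by pigeonhole those values go to them, so strike 7, 9 from box 1, box 5, box 6.
box 1 must be 4 (only option left). Remove 4 from box 8.
box 6 has just one choice, so box 6 = 11. Remove 11 from box 8.
Determined: box 1=4, box 6=11. The other boxes each still have more than one consistent value. That makes 2.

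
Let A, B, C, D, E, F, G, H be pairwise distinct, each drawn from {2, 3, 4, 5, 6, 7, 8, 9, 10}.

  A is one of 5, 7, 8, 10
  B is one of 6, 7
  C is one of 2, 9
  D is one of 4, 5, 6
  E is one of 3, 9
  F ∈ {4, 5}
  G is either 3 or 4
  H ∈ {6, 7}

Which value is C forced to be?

B and H between them cover only {6, 7} — a naked pair. Remove those values from A, D.
D and F between them cover only {4, 5} — a naked pair. Remove those values from A, G.
G's domain is down to {3}, so G = 3. So E can't be 3.
E's domain is down to {9}, so E = 9. Remove 9 from C.
So C = 2.

2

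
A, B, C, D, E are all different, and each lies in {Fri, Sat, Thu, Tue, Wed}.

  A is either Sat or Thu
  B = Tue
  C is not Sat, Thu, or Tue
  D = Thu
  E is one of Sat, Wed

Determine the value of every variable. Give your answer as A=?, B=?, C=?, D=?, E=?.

B has just one choice, so B = Tue.
That leaves D = Thu. Remove Thu from A.
A's domain is down to {Sat}, so A = Sat. Strike Sat from E.
E must be Wed (only option left). Remove Wed from C.
C's domain is down to {Fri}, so C = Fri.

A=Sat, B=Tue, C=Fri, D=Thu, E=Wed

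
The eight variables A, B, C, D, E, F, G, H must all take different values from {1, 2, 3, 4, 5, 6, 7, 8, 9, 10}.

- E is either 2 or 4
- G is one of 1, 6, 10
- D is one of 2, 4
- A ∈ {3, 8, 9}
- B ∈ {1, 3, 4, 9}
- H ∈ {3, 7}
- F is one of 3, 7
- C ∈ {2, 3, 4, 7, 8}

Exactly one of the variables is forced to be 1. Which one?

B

D and E between them cover only {2, 4} — a naked pair. Remove those values from B, C.
F and H share exactly the 2 values {3, 7}; by pigeonhole those values go to them, so strike 3, 7 from A, B, C.
That leaves C = 8. Remove 8 from A.
That leaves A = 9. So B can't be 9.
So 1 goes to B.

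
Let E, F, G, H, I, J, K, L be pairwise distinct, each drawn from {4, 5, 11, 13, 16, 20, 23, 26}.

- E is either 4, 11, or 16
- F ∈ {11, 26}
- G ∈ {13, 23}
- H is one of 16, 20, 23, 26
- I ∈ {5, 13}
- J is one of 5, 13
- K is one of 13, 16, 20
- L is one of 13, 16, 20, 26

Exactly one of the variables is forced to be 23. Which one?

G

The 8 variables together cover exactly {4, 5, 11, 13, 16, 20, 23, 26} — 8 values for 8 variables — and 4 appears only in E's list, so E = 4.
Among the 7 still-open variables, 11 fits only F (and all 7 values in {5, 11, 13, 16, 20, 23, 26} must be used), so F = 11.
I and J share exactly the 2 values {5, 13}; by pigeonhole those values go to them, so strike 5, 13 from G, K, L.
So 23 goes to G.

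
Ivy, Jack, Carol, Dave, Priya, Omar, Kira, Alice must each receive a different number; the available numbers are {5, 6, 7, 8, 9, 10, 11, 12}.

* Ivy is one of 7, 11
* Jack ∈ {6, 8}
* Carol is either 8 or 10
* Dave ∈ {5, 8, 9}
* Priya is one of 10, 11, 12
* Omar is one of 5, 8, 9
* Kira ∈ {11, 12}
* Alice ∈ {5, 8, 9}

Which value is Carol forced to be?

10

The 8 variables draw from only 8 values {5, 6, 7, 8, 9, 10, 11, 12}, so each is used; only Jack can be 6, hence Jack = 6.
The 7 still-open variables draw from only 7 values {5, 7, 8, 9, 10, 11, 12}, so each is used; only Ivy can be 7, hence Ivy = 7.
Dave, Omar, Alice share exactly the 3 values {5, 8, 9}; by pigeonhole those values go to them, so strike 5, 8, 9 from Carol.
So Carol = 10.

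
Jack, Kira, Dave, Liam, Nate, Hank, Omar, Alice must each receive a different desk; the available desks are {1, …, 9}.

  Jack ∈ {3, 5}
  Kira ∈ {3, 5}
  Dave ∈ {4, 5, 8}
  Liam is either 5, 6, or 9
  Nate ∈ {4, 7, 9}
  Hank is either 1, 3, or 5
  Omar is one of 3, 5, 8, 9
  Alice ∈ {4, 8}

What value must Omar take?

Among the 8 variables, 1 fits only Hank (and all 8 values in {1, 3, 4, 5, 6, 7, 8, 9} must be used), so Hank = 1.
The 7 still-open variables together cover exactly {3, 4, 5, 6, 7, 8, 9} — 7 values for 7 variables — and 6 appears only in Liam's list, so Liam = 6.
Among the 6 still-open variables, 7 fits only Nate (and all 6 values in {3, 4, 5, 7, 8, 9} must be used), so Nate = 7.
Among the 5 still-open variables, 9 fits only Omar (and all 5 values in {3, 4, 5, 8, 9} must be used), so Omar = 9.

9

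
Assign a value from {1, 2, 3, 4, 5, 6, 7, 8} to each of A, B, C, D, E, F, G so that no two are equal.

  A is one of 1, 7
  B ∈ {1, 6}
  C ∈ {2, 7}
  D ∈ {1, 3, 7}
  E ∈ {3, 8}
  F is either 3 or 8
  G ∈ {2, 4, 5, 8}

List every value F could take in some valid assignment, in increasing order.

E and F between them cover only {3, 8} — a naked pair. Remove those values from D, G.
The 2 variables A and D are confined to {1, 7}, which locks those values in; drop them from B, C.
B must be 6 (only option left).
C has just one choice, so C = 2. Eliminate 2 elsewhere: G.
No further eliminations apply; F can still be any of 3, 8.

3, 8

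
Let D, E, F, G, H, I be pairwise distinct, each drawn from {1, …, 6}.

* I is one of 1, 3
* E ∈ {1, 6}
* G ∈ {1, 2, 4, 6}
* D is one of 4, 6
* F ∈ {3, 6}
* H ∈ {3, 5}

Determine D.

4

The 6 variables draw from only 6 values {1, 2, 3, 4, 5, 6}, so each is used; only G can be 2, hence G = 2.
The 5 still-open variables together cover exactly {1, 3, 4, 5, 6} — 5 values for 5 variables — and 4 appears only in D's list, so D = 4.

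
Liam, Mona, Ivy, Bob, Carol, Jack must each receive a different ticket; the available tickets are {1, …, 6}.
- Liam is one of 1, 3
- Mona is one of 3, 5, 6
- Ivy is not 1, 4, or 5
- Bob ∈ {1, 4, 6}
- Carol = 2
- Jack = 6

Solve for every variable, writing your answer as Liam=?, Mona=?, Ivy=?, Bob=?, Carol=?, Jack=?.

Liam=1, Mona=5, Ivy=3, Bob=4, Carol=2, Jack=6

Carol must be 2 (only option left). So Ivy can't be 2.
Jack must be 6 (only option left). Remove 6 from Mona, Ivy, Bob.
Ivy must be 3 (only option left). Strike 3 from Liam, Mona.
Liam's domain is down to {1}, so Liam = 1. Remove 1 from Bob.
Mona must be 5 (only option left).
Bob must be 4 (only option left).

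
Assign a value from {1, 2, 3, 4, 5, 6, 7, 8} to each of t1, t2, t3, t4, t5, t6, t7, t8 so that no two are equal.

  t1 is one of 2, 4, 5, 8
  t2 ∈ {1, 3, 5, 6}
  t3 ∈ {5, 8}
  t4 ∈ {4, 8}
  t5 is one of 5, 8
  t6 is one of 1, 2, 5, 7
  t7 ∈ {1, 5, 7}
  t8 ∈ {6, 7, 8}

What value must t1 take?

2

The 8 variables together cover exactly {1, 2, 3, 4, 5, 6, 7, 8} — 8 values for 8 variables — and 3 appears only in t2's list, so t2 = 3.
The 7 still-open variables draw from only 7 values {1, 2, 4, 5, 6, 7, 8}, so each is used; only t8 can be 6, hence t8 = 6.
The 2 variables t3 and t5 are confined to {5, 8}, which locks those values in; drop them from t1, t4, t6, t7.
t4's domain is down to {4}, so t4 = 4. Eliminate 4 elsewhere: t1.
So t1 = 2.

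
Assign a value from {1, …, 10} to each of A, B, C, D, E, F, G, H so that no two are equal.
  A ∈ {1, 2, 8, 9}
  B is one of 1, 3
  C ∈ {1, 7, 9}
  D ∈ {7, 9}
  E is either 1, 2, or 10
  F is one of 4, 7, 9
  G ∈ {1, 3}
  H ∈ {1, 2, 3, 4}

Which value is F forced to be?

4

The 8 variables together cover exactly {1, 2, 3, 4, 7, 8, 9, 10} — 8 values for 8 variables — and 8 appears only in A's list, so A = 8.
The 7 still-open variables together cover exactly {1, 2, 3, 4, 7, 9, 10} — 7 values for 7 variables — and 10 appears only in E's list, so E = 10.
Among the 6 still-open variables, 2 fits only H (and all 6 values in {1, 2, 3, 4, 7, 9} must be used), so H = 2.
Among the 5 still-open variables, 4 fits only F (and all 5 values in {1, 3, 4, 7, 9} must be used), so F = 4.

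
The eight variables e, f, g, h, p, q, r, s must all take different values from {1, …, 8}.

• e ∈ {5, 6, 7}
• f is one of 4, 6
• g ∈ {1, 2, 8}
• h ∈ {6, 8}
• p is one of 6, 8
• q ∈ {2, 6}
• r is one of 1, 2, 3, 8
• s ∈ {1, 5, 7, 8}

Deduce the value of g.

The 8 variables draw from only 8 values {1, 2, 3, 4, 5, 6, 7, 8}, so each is used; only r can be 3, hence r = 3.
Among the 7 still-open variables, 4 fits only f (and all 7 values in {1, 2, 4, 5, 6, 7, 8} must be used), so f = 4.
h and p between them cover only {6, 8} — a naked pair. Remove those values from e, g, q, s.
q's domain is down to {2}, so q = 2. Remove 2 from g.
So g = 1.

1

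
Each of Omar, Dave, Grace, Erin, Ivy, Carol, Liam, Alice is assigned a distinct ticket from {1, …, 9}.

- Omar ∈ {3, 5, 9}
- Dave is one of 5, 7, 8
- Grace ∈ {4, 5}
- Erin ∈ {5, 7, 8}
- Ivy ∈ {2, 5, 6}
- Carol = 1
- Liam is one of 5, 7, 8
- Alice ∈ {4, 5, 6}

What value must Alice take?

6

Carol must be 1 (only option left).
The 3 variables Dave, Erin, Liam are confined to {5, 7, 8}, which locks those values in; drop them from Omar, Grace, Ivy, Alice.
Grace must be 4 (only option left). So Alice can't be 4.
So Alice = 6.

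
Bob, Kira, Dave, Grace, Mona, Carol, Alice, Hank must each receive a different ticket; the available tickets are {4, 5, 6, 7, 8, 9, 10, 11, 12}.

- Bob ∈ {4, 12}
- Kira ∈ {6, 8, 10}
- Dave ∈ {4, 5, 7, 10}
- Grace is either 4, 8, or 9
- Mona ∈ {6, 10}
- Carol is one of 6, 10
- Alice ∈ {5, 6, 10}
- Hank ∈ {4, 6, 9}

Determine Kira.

The 8 variables draw from only 8 values {4, 5, 6, 7, 8, 9, 10, 12}, so each is used; only Dave can be 7, hence Dave = 7.
The 7 still-open variables draw from only 7 values {4, 5, 6, 8, 9, 10, 12}, so each is used; only Alice can be 5, hence Alice = 5.
The 6 still-open variables draw from only 6 values {4, 6, 8, 9, 10, 12}, so each is used; only Bob can be 12, hence Bob = 12.
The 2 variables Mona and Carol are confined to {6, 10}, which locks those values in; drop them from Kira, Hank.
So Kira = 8.

8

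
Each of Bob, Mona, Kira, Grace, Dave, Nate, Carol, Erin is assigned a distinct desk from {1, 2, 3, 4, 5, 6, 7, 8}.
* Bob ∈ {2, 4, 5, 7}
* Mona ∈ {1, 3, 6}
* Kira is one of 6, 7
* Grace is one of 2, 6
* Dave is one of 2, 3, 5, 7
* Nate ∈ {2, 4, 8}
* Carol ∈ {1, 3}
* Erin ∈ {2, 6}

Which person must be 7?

The 8 variables together cover exactly {1, 2, 3, 4, 5, 6, 7, 8} — 8 values for 8 variables — and 8 appears only in Nate's list, so Nate = 8.
The 7 still-open variables draw from only 7 values {1, 2, 3, 4, 5, 6, 7}, so each is used; only Bob can be 4, hence Bob = 4.
The 6 still-open variables draw from only 6 values {1, 2, 3, 5, 6, 7}, so each is used; only Dave can be 5, hence Dave = 5.
The 5 still-open variables draw from only 5 values {1, 2, 3, 6, 7}, so each is used; only Kira can be 7, hence Kira = 7.

Kira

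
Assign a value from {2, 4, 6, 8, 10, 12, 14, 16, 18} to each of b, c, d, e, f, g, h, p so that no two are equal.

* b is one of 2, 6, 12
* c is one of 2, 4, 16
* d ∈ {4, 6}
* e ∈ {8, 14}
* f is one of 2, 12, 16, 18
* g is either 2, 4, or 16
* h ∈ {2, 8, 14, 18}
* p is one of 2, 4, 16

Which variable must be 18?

f

c, g, p between them cover only {2, 4, 16} — a naked triple. Remove those values from b, d, f, h.
d has just one choice, so d = 6. Strike 6 from b.
b must be 12 (only option left). Remove 12 from f.
So 18 goes to f.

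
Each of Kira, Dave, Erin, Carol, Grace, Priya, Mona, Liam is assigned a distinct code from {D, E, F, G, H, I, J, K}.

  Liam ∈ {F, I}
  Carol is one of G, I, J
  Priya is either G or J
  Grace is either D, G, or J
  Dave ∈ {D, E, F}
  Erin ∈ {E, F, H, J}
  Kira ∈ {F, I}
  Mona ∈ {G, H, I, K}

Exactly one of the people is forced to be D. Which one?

Grace

Among the 8 variables, K fits only Mona (and all 8 values in {D, E, F, G, H, I, J, K} must be used), so Mona = K.
The 7 still-open variables together cover exactly {D, E, F, G, H, I, J} — 7 values for 7 variables — and H appears only in Erin's list, so Erin = H.
The 6 still-open variables together cover exactly {D, E, F, G, I, J} — 6 values for 6 variables — and E appears only in Dave's list, so Dave = E.
Among the 5 still-open variables, D fits only Grace (and all 5 values in {D, F, G, I, J} must be used), so Grace = D.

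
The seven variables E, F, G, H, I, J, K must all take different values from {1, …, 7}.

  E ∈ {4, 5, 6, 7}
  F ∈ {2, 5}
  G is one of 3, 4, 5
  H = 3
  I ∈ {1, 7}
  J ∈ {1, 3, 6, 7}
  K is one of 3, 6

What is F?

H's domain is down to {3}, so H = 3. Strike 3 from G, J, K.
K must be 6 (only option left). Remove 6 from E, J.
The 5 still-open variables draw from only 5 values {1, 2, 4, 5, 7}, so each is used; only F can be 2, hence F = 2.

2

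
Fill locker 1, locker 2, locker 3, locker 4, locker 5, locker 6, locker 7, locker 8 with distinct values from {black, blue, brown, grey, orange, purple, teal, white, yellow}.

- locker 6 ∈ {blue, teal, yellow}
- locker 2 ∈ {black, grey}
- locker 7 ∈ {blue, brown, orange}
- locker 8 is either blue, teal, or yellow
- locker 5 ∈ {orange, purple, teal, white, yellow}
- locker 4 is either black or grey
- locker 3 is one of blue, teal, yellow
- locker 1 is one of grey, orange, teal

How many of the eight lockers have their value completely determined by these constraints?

2

The 2 variables locker 2 and locker 4 are confined to {black, grey}, which locks those values in; drop them from locker 1.
locker 3, locker 6, locker 8 between them cover only {blue, teal, yellow} — a naked triple. Remove those values from locker 1, locker 5, locker 7.
locker 1 has just one choice, so locker 1 = orange. So locker 5, locker 7 can't be orange.
locker 7's domain is down to {brown}, so locker 7 = brown.
Determined: locker 1=orange, locker 7=brown. The other lockers each still have more than one consistent value. That makes 2.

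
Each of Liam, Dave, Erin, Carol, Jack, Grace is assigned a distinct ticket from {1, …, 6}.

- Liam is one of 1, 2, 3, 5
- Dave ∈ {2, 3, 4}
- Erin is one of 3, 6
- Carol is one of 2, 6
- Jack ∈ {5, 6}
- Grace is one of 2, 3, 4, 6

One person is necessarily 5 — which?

The 6 variables together cover exactly {1, 2, 3, 4, 5, 6} — 6 values for 6 variables — and 1 appears only in Liam's list, so Liam = 1.
The 5 still-open variables together cover exactly {2, 3, 4, 5, 6} — 5 values for 5 variables — and 5 appears only in Jack's list, so Jack = 5.

Jack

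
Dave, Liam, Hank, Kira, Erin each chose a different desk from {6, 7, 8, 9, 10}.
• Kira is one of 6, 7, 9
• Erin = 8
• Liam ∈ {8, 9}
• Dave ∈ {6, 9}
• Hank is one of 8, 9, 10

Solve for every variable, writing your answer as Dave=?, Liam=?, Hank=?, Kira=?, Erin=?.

Dave=6, Liam=9, Hank=10, Kira=7, Erin=8

Erin has just one choice, so Erin = 8. Strike 8 from Liam, Hank.
Liam has just one choice, so Liam = 9. Eliminate 9 elsewhere: Dave, Hank, Kira.
Hank must be 10 (only option left).
That leaves Dave = 6. Remove 6 from Kira.
Kira has just one choice, so Kira = 7.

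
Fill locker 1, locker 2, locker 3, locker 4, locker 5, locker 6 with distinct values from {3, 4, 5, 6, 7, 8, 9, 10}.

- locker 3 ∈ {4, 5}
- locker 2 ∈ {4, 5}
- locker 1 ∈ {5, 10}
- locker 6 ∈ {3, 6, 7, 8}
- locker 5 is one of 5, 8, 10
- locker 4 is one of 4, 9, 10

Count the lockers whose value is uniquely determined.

3

locker 2 and locker 3 between them cover only {4, 5} — a naked pair. Remove those values from locker 1, locker 4, locker 5.
locker 1 has just one choice, so locker 1 = 10. So locker 4, locker 5 can't be 10.
locker 4 must be 9 (only option left).
locker 5's domain is down to {8}, so locker 5 = 8. Remove 8 from locker 6.
Determined: locker 1=10, locker 4=9, locker 5=8. The other lockers each still have more than one consistent value. That makes 3.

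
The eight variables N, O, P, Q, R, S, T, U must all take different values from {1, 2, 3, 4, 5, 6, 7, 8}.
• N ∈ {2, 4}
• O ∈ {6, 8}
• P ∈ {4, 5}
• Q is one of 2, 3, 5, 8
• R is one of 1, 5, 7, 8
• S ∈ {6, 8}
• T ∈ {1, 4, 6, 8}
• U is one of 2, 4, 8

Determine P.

5

The 8 variables together cover exactly {1, 2, 3, 4, 5, 6, 7, 8} — 8 values for 8 variables — and 3 appears only in Q's list, so Q = 3.
Among the 7 still-open variables, 7 fits only R (and all 7 values in {1, 2, 4, 5, 6, 7, 8} must be used), so R = 7.
Among the 6 still-open variables, 1 fits only T (and all 6 values in {1, 2, 4, 5, 6, 8} must be used), so T = 1.
The 5 still-open variables draw from only 5 values {2, 4, 5, 6, 8}, so each is used; only P can be 5, hence P = 5.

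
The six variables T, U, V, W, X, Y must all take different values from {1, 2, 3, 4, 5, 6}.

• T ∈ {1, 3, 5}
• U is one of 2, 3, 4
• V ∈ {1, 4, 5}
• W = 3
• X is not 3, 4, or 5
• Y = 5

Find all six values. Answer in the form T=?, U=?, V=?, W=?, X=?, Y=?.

W has just one choice, so W = 3. Eliminate 3 elsewhere: T, U.
Y has just one choice, so Y = 5. So T, V can't be 5.
T has just one choice, so T = 1. Strike 1 from V, X.
V must be 4 (only option left). Eliminate 4 elsewhere: U.
U must be 2 (only option left). Strike 2 from X.
X's domain is down to {6}, so X = 6.

T=1, U=2, V=4, W=3, X=6, Y=5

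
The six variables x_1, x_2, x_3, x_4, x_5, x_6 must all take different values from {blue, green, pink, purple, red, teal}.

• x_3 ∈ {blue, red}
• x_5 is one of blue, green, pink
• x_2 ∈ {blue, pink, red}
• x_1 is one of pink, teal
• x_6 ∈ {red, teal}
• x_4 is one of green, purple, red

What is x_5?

The 6 variables together cover exactly {blue, green, pink, purple, red, teal} — 6 values for 6 variables — and purple appears only in x_4's list, so x_4 = purple.
The 5 still-open variables together cover exactly {blue, green, pink, red, teal} — 5 values for 5 variables — and green appears only in x_5's list, so x_5 = green.

green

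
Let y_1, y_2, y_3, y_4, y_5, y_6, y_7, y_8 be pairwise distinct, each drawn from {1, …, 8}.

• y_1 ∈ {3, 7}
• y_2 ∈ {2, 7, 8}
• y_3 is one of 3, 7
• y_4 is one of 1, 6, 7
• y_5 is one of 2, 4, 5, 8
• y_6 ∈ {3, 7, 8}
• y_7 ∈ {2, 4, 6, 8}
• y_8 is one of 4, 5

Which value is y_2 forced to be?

Among the 8 variables, 1 fits only y_4 (and all 8 values in {1, 2, 3, 4, 5, 6, 7, 8} must be used), so y_4 = 1.
The 7 still-open variables draw from only 7 values {2, 3, 4, 5, 6, 7, 8}, so each is used; only y_7 can be 6, hence y_7 = 6.
The 2 variables y_1 and y_3 are confined to {3, 7}, which locks those values in; drop them from y_2, y_6.
y_6's domain is down to {8}, so y_6 = 8. Strike 8 from y_2, y_5.
So y_2 = 2.

2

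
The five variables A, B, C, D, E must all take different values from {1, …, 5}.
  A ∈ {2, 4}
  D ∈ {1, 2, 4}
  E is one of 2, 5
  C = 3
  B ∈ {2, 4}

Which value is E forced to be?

C's domain is down to {3}, so C = 3.
The 4 still-open variables together cover exactly {1, 2, 4, 5} — 4 values for 4 variables — and 1 appears only in D's list, so D = 1.
The 3 still-open variables together cover exactly {2, 4, 5} — 3 values for 3 variables — and 5 appears only in E's list, so E = 5.

5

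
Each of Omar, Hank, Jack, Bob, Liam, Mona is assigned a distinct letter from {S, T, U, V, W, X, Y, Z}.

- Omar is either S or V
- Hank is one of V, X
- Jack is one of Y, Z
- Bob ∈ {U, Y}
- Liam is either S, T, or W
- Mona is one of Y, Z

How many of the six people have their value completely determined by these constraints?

Jack and Mona share exactly the 2 values {Y, Z}; by pigeonhole those values go to them, so strike Y, Z from Bob.
That leaves Bob = U.
Determined: Bob=U. The other people each still have more than one consistent value. That makes 1.

1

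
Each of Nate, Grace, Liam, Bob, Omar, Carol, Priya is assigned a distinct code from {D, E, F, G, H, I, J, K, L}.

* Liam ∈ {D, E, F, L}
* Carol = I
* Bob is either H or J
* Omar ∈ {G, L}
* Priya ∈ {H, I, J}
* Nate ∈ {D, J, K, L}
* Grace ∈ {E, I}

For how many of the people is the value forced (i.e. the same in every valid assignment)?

Carol's domain is down to {I}, so Carol = I. Remove I from Grace, Priya.
Grace must be E (only option left). Eliminate E elsewhere: Liam.
Bob and Priya between them cover only {H, J} — a naked pair. Remove those values from Nate.
Determined: Grace=E, Carol=I. The other people each still have more than one consistent value. That makes 2.

2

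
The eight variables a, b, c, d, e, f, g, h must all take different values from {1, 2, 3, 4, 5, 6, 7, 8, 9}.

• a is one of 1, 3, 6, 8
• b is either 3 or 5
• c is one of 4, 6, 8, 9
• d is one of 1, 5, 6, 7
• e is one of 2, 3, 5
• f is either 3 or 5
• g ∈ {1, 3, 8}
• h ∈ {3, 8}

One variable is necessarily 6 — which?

The 2 variables b and f are confined to {3, 5}, which locks those values in; drop them from a, d, e, g, h.
e must be 2 (only option left).
h's domain is down to {8}, so h = 8. Eliminate 8 elsewhere: a, c, g.
g's domain is down to {1}, so g = 1. So a, d can't be 1.
So 6 goes to a.

a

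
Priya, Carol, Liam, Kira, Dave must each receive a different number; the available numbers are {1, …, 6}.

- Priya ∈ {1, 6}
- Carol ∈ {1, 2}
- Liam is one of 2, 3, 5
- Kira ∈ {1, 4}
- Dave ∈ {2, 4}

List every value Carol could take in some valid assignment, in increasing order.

The 3 variables Carol, Kira, Dave are confined to {1, 2, 4}, which locks those values in; drop them from Priya, Liam.
Priya's domain is down to {6}, so Priya = 6.
No further eliminations apply; Carol can still be any of 1, 2.

1, 2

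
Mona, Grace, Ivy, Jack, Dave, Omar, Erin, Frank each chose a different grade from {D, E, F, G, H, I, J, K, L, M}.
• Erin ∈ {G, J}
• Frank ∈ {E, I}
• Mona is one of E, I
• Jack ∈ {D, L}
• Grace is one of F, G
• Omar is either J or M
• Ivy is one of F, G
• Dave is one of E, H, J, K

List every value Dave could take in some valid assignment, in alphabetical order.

Mona and Frank share exactly the 2 values {E, I}; by pigeonhole those values go to them, so strike E, I from Dave.
Grace and Ivy share exactly the 2 values {F, G}; by pigeonhole those values go to them, so strike F, G from Erin.
Erin has just one choice, so Erin = J. Remove J from Dave, Omar.
That leaves Omar = M.
No further eliminations apply; Dave can still be any of H, K.

H, K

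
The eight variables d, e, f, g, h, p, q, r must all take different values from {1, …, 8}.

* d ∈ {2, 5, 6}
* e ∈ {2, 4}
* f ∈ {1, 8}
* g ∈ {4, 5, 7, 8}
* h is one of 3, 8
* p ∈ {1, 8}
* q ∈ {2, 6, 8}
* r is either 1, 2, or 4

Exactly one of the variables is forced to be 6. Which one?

q

The 8 variables draw from only 8 values {1, 2, 3, 4, 5, 6, 7, 8}, so each is used; only h can be 3, hence h = 3.
Among the 7 still-open variables, 7 fits only g (and all 7 values in {1, 2, 4, 5, 6, 7, 8} must be used), so g = 7.
Among the 6 still-open variables, 5 fits only d (and all 6 values in {1, 2, 4, 5, 6, 8} must be used), so d = 5.
The 5 still-open variables draw from only 5 values {1, 2, 4, 6, 8}, so each is used; only q can be 6, hence q = 6.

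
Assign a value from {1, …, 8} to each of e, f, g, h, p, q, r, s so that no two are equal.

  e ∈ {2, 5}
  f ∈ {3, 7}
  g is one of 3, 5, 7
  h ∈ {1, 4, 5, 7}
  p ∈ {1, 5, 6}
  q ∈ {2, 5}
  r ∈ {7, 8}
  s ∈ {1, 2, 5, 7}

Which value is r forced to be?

The 8 variables draw from only 8 values {1, 2, 3, 4, 5, 6, 7, 8}, so each is used; only h can be 4, hence h = 4.
The 7 still-open variables draw from only 7 values {1, 2, 3, 5, 6, 7, 8}, so each is used; only p can be 6, hence p = 6.
The 6 still-open variables draw from only 6 values {1, 2, 3, 5, 7, 8}, so each is used; only s can be 1, hence s = 1.
The 5 still-open variables draw from only 5 values {2, 3, 5, 7, 8}, so each is used; only r can be 8, hence r = 8.

8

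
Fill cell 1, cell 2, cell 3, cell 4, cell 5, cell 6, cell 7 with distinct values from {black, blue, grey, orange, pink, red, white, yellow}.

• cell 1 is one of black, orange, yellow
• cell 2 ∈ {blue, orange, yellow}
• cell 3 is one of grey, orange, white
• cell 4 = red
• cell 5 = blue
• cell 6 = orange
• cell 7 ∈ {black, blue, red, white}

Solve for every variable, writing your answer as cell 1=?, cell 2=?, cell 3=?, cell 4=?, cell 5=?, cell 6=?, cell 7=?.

cell 4 has just one choice, so cell 4 = red. Strike red from cell 7.
cell 5 must be blue (only option left). Remove blue from cell 2, cell 7.
cell 6's domain is down to {orange}, so cell 6 = orange. Remove orange from cell 1, cell 2, cell 3.
cell 2's domain is down to {yellow}, so cell 2 = yellow. Remove yellow from cell 1.
cell 1's domain is down to {black}, so cell 1 = black. Eliminate black elsewhere: cell 7.
cell 7 must be white (only option left). Eliminate white elsewhere: cell 3.
cell 3 has just one choice, so cell 3 = grey.

cell 1=black, cell 2=yellow, cell 3=grey, cell 4=red, cell 5=blue, cell 6=orange, cell 7=white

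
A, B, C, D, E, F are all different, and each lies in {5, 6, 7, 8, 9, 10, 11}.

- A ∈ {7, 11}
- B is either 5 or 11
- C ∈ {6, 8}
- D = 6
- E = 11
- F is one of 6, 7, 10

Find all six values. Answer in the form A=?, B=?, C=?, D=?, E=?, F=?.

A=7, B=5, C=8, D=6, E=11, F=10

D has just one choice, so D = 6. Eliminate 6 elsewhere: C, F.
E must be 11 (only option left). Strike 11 from A, B.
A must be 7 (only option left). Strike 7 from F.
That leaves B = 5.
That leaves C = 8.
F's domain is down to {10}, so F = 10.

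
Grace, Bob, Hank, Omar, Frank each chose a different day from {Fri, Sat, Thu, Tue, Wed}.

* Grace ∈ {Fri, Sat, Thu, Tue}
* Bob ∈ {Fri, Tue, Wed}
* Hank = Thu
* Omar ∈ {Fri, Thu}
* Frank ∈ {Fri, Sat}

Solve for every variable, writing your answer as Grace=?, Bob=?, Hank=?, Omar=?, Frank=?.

Grace=Tue, Bob=Wed, Hank=Thu, Omar=Fri, Frank=Sat

Hank has just one choice, so Hank = Thu. So Grace, Omar can't be Thu.
That leaves Omar = Fri. So Grace, Bob, Frank can't be Fri.
Frank's domain is down to {Sat}, so Frank = Sat. So Grace can't be Sat.
Grace must be Tue (only option left). Eliminate Tue elsewhere: Bob.
Bob has just one choice, so Bob = Wed.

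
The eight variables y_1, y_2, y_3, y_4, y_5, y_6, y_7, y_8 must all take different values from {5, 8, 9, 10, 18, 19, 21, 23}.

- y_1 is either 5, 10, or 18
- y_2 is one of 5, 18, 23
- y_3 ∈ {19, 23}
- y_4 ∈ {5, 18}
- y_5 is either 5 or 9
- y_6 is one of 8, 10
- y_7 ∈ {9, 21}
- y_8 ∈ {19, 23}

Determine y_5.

Among the 8 variables, 8 fits only y_6 (and all 8 values in {5, 8, 9, 10, 18, 19, 21, 23} must be used), so y_6 = 8.
The 7 still-open variables draw from only 7 values {5, 9, 10, 18, 19, 21, 23}, so each is used; only y_1 can be 10, hence y_1 = 10.
The 6 still-open variables together cover exactly {5, 9, 18, 19, 21, 23} — 6 values for 6 variables — and 21 appears only in y_7's list, so y_7 = 21.
The 5 still-open variables together cover exactly {5, 9, 18, 19, 23} — 5 values for 5 variables — and 9 appears only in y_5's list, so y_5 = 9.

9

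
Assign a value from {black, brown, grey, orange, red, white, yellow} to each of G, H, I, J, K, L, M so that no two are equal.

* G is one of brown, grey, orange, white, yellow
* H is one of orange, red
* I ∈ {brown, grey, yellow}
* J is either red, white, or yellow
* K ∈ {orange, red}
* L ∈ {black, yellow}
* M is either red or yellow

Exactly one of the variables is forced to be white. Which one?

J

Among the 7 variables, black fits only L (and all 7 values in {black, brown, grey, orange, red, white, yellow} must be used), so L = black.
H and K between them cover only {orange, red} — a naked pair. Remove those values from G, J, M.
M's domain is down to {yellow}, so M = yellow. So G, I, J can't be yellow.
So white goes to J.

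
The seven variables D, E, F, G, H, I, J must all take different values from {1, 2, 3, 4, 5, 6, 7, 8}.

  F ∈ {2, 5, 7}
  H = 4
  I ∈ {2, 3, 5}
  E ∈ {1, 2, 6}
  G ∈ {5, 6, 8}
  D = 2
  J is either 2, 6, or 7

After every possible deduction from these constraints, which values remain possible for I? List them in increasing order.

3, 5

D has just one choice, so D = 2. So E, F, I, J can't be 2.
H's domain is down to {4}, so H = 4.
No further eliminations apply; I can still be any of 3, 5.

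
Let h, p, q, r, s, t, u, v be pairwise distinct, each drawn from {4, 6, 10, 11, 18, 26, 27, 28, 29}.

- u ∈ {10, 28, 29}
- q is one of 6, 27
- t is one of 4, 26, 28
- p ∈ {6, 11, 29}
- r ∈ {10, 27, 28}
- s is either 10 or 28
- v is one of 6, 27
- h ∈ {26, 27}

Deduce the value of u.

29

The 8 variables together cover exactly {4, 6, 10, 11, 26, 27, 28, 29} — 8 values for 8 variables — and 4 appears only in t's list, so t = 4.
Among the 7 still-open variables, 11 fits only p (and all 7 values in {6, 10, 11, 26, 27, 28, 29} must be used), so p = 11.
The 6 still-open variables together cover exactly {6, 10, 26, 27, 28, 29} — 6 values for 6 variables — and 26 appears only in h's list, so h = 26.
The 5 still-open variables together cover exactly {6, 10, 27, 28, 29} — 5 values for 5 variables — and 29 appears only in u's list, so u = 29.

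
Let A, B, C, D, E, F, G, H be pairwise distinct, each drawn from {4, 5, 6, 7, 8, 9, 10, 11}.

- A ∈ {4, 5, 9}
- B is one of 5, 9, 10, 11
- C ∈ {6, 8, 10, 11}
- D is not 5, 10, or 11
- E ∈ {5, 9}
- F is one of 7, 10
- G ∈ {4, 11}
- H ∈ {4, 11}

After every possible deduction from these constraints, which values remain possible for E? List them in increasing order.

G and H share exactly the 2 values {4, 11}; by pigeonhole those values go to them, so strike 4, 11 from A, B, C, D.
A and E between them cover only {5, 9} — a naked pair. Remove those values from B, D.
B's domain is down to {10}, so B = 10. Eliminate 10 elsewhere: C, F.
That leaves F = 7. Strike 7 from D.
No further eliminations apply; E can still be any of 5, 9.

5, 9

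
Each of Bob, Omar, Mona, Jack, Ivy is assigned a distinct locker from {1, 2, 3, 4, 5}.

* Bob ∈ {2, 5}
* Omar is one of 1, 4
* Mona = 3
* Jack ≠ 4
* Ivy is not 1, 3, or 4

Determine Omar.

4

Mona has just one choice, so Mona = 3. Remove 3 from Jack.
The 4 still-open variables together cover exactly {1, 2, 4, 5} — 4 values for 4 variables — and 4 appears only in Omar's list, so Omar = 4.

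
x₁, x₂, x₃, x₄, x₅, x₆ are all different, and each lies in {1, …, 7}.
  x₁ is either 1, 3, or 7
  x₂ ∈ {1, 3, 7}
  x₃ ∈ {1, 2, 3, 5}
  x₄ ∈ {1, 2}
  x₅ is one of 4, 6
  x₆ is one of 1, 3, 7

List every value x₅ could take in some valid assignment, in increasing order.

4, 6

The 3 variables x₁, x₂, x₆ are confined to {1, 3, 7}, which locks those values in; drop them from x₃, x₄.
x₄ must be 2 (only option left). Strike 2 from x₃.
That leaves x₃ = 5.
No further eliminations apply; x₅ can still be any of 4, 6.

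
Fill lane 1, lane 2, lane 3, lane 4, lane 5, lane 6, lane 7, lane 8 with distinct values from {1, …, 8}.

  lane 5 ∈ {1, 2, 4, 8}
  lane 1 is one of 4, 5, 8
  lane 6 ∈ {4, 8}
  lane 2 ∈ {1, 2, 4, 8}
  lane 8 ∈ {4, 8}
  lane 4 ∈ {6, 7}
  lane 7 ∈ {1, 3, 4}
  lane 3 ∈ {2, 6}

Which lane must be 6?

lane 3

The 8 variables draw from only 8 values {1, 2, 3, 4, 5, 6, 7, 8}, so each is used; only lane 7 can be 3, hence lane 7 = 3.
Among the 7 still-open variables, 5 fits only lane 1 (and all 7 values in {1, 2, 4, 5, 6, 7, 8} must be used), so lane 1 = 5.
The 6 still-open variables together cover exactly {1, 2, 4, 6, 7, 8} — 6 values for 6 variables — and 7 appears only in lane 4's list, so lane 4 = 7.
The 5 still-open variables together cover exactly {1, 2, 4, 6, 8} — 5 values for 5 variables — and 6 appears only in lane 3's list, so lane 3 = 6.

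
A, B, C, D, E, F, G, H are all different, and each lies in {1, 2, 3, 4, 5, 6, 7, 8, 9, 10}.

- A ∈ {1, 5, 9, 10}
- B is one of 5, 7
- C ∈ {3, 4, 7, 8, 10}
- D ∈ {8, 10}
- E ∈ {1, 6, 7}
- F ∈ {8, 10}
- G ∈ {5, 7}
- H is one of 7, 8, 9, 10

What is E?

B and G share exactly the 2 values {5, 7}; by pigeonhole those values go to them, so strike 5, 7 from A, C, E, H.
D and F share exactly the 2 values {8, 10}; by pigeonhole those values go to them, so strike 8, 10 from A, C, H.
That leaves H = 9. Remove 9 from A.
A must be 1 (only option left). So E can't be 1.
So E = 6.

6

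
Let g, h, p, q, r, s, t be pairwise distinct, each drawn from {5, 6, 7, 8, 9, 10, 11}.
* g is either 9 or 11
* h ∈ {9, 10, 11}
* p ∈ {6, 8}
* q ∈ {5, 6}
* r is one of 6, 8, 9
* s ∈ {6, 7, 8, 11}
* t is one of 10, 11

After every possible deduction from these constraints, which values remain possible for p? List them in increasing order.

6, 8

Among the 7 variables, 5 fits only q (and all 7 values in {5, 6, 7, 8, 9, 10, 11} must be used), so q = 5.
The 6 still-open variables together cover exactly {6, 7, 8, 9, 10, 11} — 6 values for 6 variables — and 7 appears only in s's list, so s = 7.
The 3 variables g, h, t are confined to {9, 10, 11}, which locks those values in; drop them from r.
No further eliminations apply; p can still be any of 6, 8.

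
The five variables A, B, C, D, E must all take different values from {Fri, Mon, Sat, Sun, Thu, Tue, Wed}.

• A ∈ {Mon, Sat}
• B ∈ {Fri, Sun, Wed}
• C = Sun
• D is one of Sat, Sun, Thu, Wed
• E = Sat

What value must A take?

Mon

C must be Sun (only option left). So B, D can't be Sun.
E's domain is down to {Sat}, so E = Sat. Eliminate Sat elsewhere: A, D.
So A = Mon.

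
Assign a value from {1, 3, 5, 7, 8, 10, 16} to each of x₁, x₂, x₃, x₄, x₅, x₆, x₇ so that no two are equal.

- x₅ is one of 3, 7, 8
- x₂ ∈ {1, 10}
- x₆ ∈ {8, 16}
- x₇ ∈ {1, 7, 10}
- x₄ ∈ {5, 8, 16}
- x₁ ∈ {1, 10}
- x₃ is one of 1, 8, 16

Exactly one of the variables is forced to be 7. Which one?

x₇

Among the 7 variables, 3 fits only x₅ (and all 7 values in {1, 3, 5, 7, 8, 10, 16} must be used), so x₅ = 3.
Among the 6 still-open variables, 5 fits only x₄ (and all 6 values in {1, 5, 7, 8, 10, 16} must be used), so x₄ = 5.
The 5 still-open variables draw from only 5 values {1, 7, 8, 10, 16}, so each is used; only x₇ can be 7, hence x₇ = 7.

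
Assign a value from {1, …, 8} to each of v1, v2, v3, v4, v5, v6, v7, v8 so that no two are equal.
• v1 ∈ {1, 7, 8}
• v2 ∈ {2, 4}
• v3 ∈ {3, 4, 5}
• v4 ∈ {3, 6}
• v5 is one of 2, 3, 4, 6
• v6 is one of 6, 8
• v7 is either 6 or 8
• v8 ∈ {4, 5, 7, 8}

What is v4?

3

The 8 variables draw from only 8 values {1, 2, 3, 4, 5, 6, 7, 8}, so each is used; only v1 can be 1, hence v1 = 1.
The 7 still-open variables draw from only 7 values {2, 3, 4, 5, 6, 7, 8}, so each is used; only v8 can be 7, hence v8 = 7.
Among the 6 still-open variables, 5 fits only v3 (and all 6 values in {2, 3, 4, 5, 6, 8} must be used), so v3 = 5.
v6 and v7 share exactly the 2 values {6, 8}; by pigeonhole those values go to them, so strike 6, 8 from v4, v5.
So v4 = 3.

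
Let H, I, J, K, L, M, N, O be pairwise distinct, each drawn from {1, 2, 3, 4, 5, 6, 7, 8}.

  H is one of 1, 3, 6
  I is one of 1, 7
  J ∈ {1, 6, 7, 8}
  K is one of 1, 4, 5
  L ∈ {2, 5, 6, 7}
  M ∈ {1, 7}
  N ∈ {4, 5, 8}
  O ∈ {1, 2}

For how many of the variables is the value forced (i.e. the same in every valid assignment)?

The 8 variables together cover exactly {1, 2, 3, 4, 5, 6, 7, 8} — 8 values for 8 variables — and 3 appears only in H's list, so H = 3.
I and M share exactly the 2 values {1, 7}; by pigeonhole those values go to them, so strike 1, 7 from J, K, L, O.
O has just one choice, so O = 2. So L can't be 2.
Determined: H=3, O=2. The other variables each still have more than one consistent value. That makes 2.

2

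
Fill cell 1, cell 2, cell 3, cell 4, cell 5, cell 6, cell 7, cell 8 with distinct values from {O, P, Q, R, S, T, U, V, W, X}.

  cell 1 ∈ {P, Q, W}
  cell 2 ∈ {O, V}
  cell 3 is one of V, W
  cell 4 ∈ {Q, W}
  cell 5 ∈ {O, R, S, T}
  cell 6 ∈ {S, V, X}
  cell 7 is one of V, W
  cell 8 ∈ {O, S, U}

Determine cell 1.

The 2 variables cell 3 and cell 7 are confined to {V, W}, which locks those values in; drop them from cell 1, cell 2, cell 4, cell 6.
cell 2 must be O (only option left). Eliminate O elsewhere: cell 5, cell 8.
cell 4's domain is down to {Q}, so cell 4 = Q. Remove Q from cell 1.
So cell 1 = P.

P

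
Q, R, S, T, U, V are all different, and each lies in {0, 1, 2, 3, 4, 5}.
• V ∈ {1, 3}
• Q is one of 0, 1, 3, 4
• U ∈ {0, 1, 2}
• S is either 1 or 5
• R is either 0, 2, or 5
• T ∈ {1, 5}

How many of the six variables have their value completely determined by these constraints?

The 6 variables draw from only 6 values {0, 1, 2, 3, 4, 5}, so each is used; only Q can be 4, hence Q = 4.
Among the 5 still-open variables, 3 fits only V (and all 5 values in {0, 1, 2, 3, 5} must be used), so V = 3.
S and T share exactly the 2 values {1, 5}; by pigeonhole those values go to them, so strike 1, 5 from R, U.
Determined: Q=4, V=3. The other variables each still have more than one consistent value. That makes 2.

2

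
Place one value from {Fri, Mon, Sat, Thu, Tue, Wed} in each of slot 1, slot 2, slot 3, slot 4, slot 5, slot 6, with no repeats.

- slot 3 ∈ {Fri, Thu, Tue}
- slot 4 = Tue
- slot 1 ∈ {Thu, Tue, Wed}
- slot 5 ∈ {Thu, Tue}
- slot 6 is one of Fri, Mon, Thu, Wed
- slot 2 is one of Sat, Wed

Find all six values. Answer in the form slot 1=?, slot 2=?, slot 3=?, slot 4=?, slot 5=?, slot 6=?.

slot 4's domain is down to {Tue}, so slot 4 = Tue. Remove Tue from slot 1, slot 3, slot 5.
slot 5 must be Thu (only option left). So slot 1, slot 3, slot 6 can't be Thu.
slot 1 must be Wed (only option left). So slot 2, slot 6 can't be Wed.
slot 2 has just one choice, so slot 2 = Sat.
slot 3 must be Fri (only option left). Eliminate Fri elsewhere: slot 6.
slot 6 has just one choice, so slot 6 = Mon.

slot 1=Wed, slot 2=Sat, slot 3=Fri, slot 4=Tue, slot 5=Thu, slot 6=Mon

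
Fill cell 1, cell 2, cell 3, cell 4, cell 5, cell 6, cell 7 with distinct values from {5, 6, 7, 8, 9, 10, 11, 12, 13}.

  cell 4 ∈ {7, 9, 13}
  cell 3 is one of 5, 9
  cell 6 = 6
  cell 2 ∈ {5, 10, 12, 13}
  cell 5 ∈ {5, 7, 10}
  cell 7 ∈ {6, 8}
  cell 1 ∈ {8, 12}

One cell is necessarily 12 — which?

cell 6 must be 6 (only option left). Strike 6 from cell 7.
cell 7 has just one choice, so cell 7 = 8. Remove 8 from cell 1.
So 12 goes to cell 1.

cell 1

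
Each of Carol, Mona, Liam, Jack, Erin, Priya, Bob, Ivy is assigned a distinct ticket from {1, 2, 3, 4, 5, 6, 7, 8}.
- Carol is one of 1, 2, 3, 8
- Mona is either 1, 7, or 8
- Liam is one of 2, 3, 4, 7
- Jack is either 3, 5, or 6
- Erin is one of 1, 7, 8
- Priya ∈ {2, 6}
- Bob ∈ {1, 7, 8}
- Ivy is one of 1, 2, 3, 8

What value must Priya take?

The 8 variables draw from only 8 values {1, 2, 3, 4, 5, 6, 7, 8}, so each is used; only Liam can be 4, hence Liam = 4.
The 7 still-open variables together cover exactly {1, 2, 3, 5, 6, 7, 8} — 7 values for 7 variables — and 5 appears only in Jack's list, so Jack = 5.
Among the 6 still-open variables, 6 fits only Priya (and all 6 values in {1, 2, 3, 6, 7, 8} must be used), so Priya = 6.

6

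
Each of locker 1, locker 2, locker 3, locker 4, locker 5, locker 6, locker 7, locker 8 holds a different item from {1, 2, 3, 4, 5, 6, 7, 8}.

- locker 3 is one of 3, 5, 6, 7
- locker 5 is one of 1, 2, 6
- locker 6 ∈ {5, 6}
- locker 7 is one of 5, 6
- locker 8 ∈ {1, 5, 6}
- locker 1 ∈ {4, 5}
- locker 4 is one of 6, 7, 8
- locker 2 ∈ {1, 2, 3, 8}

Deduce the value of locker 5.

Among the 8 variables, 4 fits only locker 1 (and all 8 values in {1, 2, 3, 4, 5, 6, 7, 8} must be used), so locker 1 = 4.
The 2 variables locker 6 and locker 7 are confined to {5, 6}, which locks those values in; drop them from locker 3, locker 4, locker 5, locker 8.
locker 8 has just one choice, so locker 8 = 1. Remove 1 from locker 2, locker 5.
So locker 5 = 2.

2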